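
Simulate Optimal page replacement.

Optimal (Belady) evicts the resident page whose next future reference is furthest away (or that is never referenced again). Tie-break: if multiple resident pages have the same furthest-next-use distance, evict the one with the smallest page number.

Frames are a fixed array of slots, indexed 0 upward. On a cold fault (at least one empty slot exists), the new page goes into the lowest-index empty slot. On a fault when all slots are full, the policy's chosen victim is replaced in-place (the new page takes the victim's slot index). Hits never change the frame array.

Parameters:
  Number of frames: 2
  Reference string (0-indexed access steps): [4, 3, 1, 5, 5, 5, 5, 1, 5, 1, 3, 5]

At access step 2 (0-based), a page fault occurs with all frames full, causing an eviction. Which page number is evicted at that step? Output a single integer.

Answer: 4

Derivation:
Step 0: ref 4 -> FAULT, frames=[4,-]
Step 1: ref 3 -> FAULT, frames=[4,3]
Step 2: ref 1 -> FAULT, evict 4, frames=[1,3]
At step 2: evicted page 4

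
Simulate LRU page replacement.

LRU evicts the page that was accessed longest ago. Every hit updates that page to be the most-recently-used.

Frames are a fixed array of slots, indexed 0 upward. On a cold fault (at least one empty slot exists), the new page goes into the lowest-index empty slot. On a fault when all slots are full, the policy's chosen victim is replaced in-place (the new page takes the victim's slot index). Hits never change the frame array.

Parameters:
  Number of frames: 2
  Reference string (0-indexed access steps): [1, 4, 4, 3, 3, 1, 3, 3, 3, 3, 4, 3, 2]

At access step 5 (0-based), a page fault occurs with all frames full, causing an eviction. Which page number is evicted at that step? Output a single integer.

Answer: 4

Derivation:
Step 0: ref 1 -> FAULT, frames=[1,-]
Step 1: ref 4 -> FAULT, frames=[1,4]
Step 2: ref 4 -> HIT, frames=[1,4]
Step 3: ref 3 -> FAULT, evict 1, frames=[3,4]
Step 4: ref 3 -> HIT, frames=[3,4]
Step 5: ref 1 -> FAULT, evict 4, frames=[3,1]
At step 5: evicted page 4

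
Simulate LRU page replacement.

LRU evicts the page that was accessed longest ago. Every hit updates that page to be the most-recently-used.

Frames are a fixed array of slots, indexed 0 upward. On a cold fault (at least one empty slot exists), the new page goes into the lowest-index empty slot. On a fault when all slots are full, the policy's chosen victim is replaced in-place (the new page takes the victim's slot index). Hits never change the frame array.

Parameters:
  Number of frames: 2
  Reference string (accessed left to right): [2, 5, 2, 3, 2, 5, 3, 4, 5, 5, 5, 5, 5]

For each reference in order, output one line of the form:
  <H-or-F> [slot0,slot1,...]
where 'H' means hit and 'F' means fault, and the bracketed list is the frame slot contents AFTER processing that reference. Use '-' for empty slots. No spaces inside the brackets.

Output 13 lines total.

F [2,-]
F [2,5]
H [2,5]
F [2,3]
H [2,3]
F [2,5]
F [3,5]
F [3,4]
F [5,4]
H [5,4]
H [5,4]
H [5,4]
H [5,4]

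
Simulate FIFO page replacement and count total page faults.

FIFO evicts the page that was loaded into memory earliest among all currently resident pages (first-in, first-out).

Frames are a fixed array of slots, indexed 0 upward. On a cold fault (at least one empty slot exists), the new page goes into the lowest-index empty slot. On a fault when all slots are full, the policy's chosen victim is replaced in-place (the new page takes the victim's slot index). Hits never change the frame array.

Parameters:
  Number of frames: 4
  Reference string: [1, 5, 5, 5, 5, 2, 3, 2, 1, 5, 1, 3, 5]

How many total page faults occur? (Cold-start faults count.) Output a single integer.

Answer: 4

Derivation:
Step 0: ref 1 → FAULT, frames=[1,-,-,-]
Step 1: ref 5 → FAULT, frames=[1,5,-,-]
Step 2: ref 5 → HIT, frames=[1,5,-,-]
Step 3: ref 5 → HIT, frames=[1,5,-,-]
Step 4: ref 5 → HIT, frames=[1,5,-,-]
Step 5: ref 2 → FAULT, frames=[1,5,2,-]
Step 6: ref 3 → FAULT, frames=[1,5,2,3]
Step 7: ref 2 → HIT, frames=[1,5,2,3]
Step 8: ref 1 → HIT, frames=[1,5,2,3]
Step 9: ref 5 → HIT, frames=[1,5,2,3]
Step 10: ref 1 → HIT, frames=[1,5,2,3]
Step 11: ref 3 → HIT, frames=[1,5,2,3]
Step 12: ref 5 → HIT, frames=[1,5,2,3]
Total faults: 4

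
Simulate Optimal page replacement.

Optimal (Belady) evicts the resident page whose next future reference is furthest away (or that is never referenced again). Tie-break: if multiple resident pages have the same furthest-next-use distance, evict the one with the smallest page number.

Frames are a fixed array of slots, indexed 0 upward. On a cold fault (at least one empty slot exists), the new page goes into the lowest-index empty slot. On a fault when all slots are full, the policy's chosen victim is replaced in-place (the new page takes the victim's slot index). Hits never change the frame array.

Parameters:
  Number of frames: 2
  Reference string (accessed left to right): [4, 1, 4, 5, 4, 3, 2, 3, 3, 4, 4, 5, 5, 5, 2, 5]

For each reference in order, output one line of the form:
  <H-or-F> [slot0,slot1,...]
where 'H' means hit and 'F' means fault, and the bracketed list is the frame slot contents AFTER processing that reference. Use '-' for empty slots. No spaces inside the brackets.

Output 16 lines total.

F [4,-]
F [4,1]
H [4,1]
F [4,5]
H [4,5]
F [4,3]
F [2,3]
H [2,3]
H [2,3]
F [2,4]
H [2,4]
F [2,5]
H [2,5]
H [2,5]
H [2,5]
H [2,5]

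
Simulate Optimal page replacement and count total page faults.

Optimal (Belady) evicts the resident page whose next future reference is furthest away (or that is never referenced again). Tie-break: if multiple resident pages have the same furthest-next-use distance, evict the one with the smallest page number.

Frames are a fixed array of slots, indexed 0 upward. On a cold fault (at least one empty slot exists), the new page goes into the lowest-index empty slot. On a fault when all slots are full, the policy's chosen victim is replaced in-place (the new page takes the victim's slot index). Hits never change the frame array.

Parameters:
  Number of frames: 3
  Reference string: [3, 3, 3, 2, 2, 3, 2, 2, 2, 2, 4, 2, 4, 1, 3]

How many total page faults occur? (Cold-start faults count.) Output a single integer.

Answer: 4

Derivation:
Step 0: ref 3 → FAULT, frames=[3,-,-]
Step 1: ref 3 → HIT, frames=[3,-,-]
Step 2: ref 3 → HIT, frames=[3,-,-]
Step 3: ref 2 → FAULT, frames=[3,2,-]
Step 4: ref 2 → HIT, frames=[3,2,-]
Step 5: ref 3 → HIT, frames=[3,2,-]
Step 6: ref 2 → HIT, frames=[3,2,-]
Step 7: ref 2 → HIT, frames=[3,2,-]
Step 8: ref 2 → HIT, frames=[3,2,-]
Step 9: ref 2 → HIT, frames=[3,2,-]
Step 10: ref 4 → FAULT, frames=[3,2,4]
Step 11: ref 2 → HIT, frames=[3,2,4]
Step 12: ref 4 → HIT, frames=[3,2,4]
Step 13: ref 1 → FAULT (evict 2), frames=[3,1,4]
Step 14: ref 3 → HIT, frames=[3,1,4]
Total faults: 4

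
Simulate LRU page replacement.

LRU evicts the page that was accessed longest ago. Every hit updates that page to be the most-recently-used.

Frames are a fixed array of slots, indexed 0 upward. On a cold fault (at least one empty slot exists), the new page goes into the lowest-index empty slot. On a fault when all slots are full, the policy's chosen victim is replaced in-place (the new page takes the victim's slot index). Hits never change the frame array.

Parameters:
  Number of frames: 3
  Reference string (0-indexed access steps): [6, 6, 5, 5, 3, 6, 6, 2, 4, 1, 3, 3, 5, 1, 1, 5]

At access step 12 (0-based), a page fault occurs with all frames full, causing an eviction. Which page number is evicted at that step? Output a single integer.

Answer: 4

Derivation:
Step 0: ref 6 -> FAULT, frames=[6,-,-]
Step 1: ref 6 -> HIT, frames=[6,-,-]
Step 2: ref 5 -> FAULT, frames=[6,5,-]
Step 3: ref 5 -> HIT, frames=[6,5,-]
Step 4: ref 3 -> FAULT, frames=[6,5,3]
Step 5: ref 6 -> HIT, frames=[6,5,3]
Step 6: ref 6 -> HIT, frames=[6,5,3]
Step 7: ref 2 -> FAULT, evict 5, frames=[6,2,3]
Step 8: ref 4 -> FAULT, evict 3, frames=[6,2,4]
Step 9: ref 1 -> FAULT, evict 6, frames=[1,2,4]
Step 10: ref 3 -> FAULT, evict 2, frames=[1,3,4]
Step 11: ref 3 -> HIT, frames=[1,3,4]
Step 12: ref 5 -> FAULT, evict 4, frames=[1,3,5]
At step 12: evicted page 4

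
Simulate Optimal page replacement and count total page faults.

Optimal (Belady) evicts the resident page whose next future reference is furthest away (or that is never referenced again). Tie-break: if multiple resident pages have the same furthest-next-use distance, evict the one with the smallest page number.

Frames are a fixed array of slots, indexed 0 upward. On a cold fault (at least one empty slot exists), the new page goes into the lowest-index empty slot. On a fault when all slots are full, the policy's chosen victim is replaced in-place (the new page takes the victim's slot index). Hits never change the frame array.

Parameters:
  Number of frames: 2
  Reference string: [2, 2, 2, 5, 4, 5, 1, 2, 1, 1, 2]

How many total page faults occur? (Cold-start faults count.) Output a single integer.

Step 0: ref 2 → FAULT, frames=[2,-]
Step 1: ref 2 → HIT, frames=[2,-]
Step 2: ref 2 → HIT, frames=[2,-]
Step 3: ref 5 → FAULT, frames=[2,5]
Step 4: ref 4 → FAULT (evict 2), frames=[4,5]
Step 5: ref 5 → HIT, frames=[4,5]
Step 6: ref 1 → FAULT (evict 4), frames=[1,5]
Step 7: ref 2 → FAULT (evict 5), frames=[1,2]
Step 8: ref 1 → HIT, frames=[1,2]
Step 9: ref 1 → HIT, frames=[1,2]
Step 10: ref 2 → HIT, frames=[1,2]
Total faults: 5

Answer: 5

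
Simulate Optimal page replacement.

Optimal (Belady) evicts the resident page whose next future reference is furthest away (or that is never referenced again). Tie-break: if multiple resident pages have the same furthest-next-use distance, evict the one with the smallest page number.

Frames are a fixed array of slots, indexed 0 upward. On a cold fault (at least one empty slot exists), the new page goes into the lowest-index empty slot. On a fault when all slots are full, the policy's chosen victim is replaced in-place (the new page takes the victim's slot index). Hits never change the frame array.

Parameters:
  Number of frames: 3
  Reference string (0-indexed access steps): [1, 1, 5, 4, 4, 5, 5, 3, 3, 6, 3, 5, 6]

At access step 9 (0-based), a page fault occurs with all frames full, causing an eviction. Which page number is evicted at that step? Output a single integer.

Answer: 4

Derivation:
Step 0: ref 1 -> FAULT, frames=[1,-,-]
Step 1: ref 1 -> HIT, frames=[1,-,-]
Step 2: ref 5 -> FAULT, frames=[1,5,-]
Step 3: ref 4 -> FAULT, frames=[1,5,4]
Step 4: ref 4 -> HIT, frames=[1,5,4]
Step 5: ref 5 -> HIT, frames=[1,5,4]
Step 6: ref 5 -> HIT, frames=[1,5,4]
Step 7: ref 3 -> FAULT, evict 1, frames=[3,5,4]
Step 8: ref 3 -> HIT, frames=[3,5,4]
Step 9: ref 6 -> FAULT, evict 4, frames=[3,5,6]
At step 9: evicted page 4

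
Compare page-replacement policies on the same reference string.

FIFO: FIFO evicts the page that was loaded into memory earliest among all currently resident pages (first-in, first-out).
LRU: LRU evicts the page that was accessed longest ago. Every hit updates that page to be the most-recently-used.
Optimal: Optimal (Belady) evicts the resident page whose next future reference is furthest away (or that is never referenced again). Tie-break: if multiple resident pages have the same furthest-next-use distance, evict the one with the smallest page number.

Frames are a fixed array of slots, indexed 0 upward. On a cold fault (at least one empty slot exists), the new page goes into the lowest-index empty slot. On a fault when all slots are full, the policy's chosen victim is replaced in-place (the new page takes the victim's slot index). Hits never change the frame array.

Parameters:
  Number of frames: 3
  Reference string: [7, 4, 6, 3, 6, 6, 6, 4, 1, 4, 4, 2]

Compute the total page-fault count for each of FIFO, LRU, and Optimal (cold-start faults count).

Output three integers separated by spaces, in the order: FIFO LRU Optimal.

Answer: 7 6 6

Derivation:
--- FIFO ---
  step 0: ref 7 -> FAULT, frames=[7,-,-] (faults so far: 1)
  step 1: ref 4 -> FAULT, frames=[7,4,-] (faults so far: 2)
  step 2: ref 6 -> FAULT, frames=[7,4,6] (faults so far: 3)
  step 3: ref 3 -> FAULT, evict 7, frames=[3,4,6] (faults so far: 4)
  step 4: ref 6 -> HIT, frames=[3,4,6] (faults so far: 4)
  step 5: ref 6 -> HIT, frames=[3,4,6] (faults so far: 4)
  step 6: ref 6 -> HIT, frames=[3,4,6] (faults so far: 4)
  step 7: ref 4 -> HIT, frames=[3,4,6] (faults so far: 4)
  step 8: ref 1 -> FAULT, evict 4, frames=[3,1,6] (faults so far: 5)
  step 9: ref 4 -> FAULT, evict 6, frames=[3,1,4] (faults so far: 6)
  step 10: ref 4 -> HIT, frames=[3,1,4] (faults so far: 6)
  step 11: ref 2 -> FAULT, evict 3, frames=[2,1,4] (faults so far: 7)
  FIFO total faults: 7
--- LRU ---
  step 0: ref 7 -> FAULT, frames=[7,-,-] (faults so far: 1)
  step 1: ref 4 -> FAULT, frames=[7,4,-] (faults so far: 2)
  step 2: ref 6 -> FAULT, frames=[7,4,6] (faults so far: 3)
  step 3: ref 3 -> FAULT, evict 7, frames=[3,4,6] (faults so far: 4)
  step 4: ref 6 -> HIT, frames=[3,4,6] (faults so far: 4)
  step 5: ref 6 -> HIT, frames=[3,4,6] (faults so far: 4)
  step 6: ref 6 -> HIT, frames=[3,4,6] (faults so far: 4)
  step 7: ref 4 -> HIT, frames=[3,4,6] (faults so far: 4)
  step 8: ref 1 -> FAULT, evict 3, frames=[1,4,6] (faults so far: 5)
  step 9: ref 4 -> HIT, frames=[1,4,6] (faults so far: 5)
  step 10: ref 4 -> HIT, frames=[1,4,6] (faults so far: 5)
  step 11: ref 2 -> FAULT, evict 6, frames=[1,4,2] (faults so far: 6)
  LRU total faults: 6
--- Optimal ---
  step 0: ref 7 -> FAULT, frames=[7,-,-] (faults so far: 1)
  step 1: ref 4 -> FAULT, frames=[7,4,-] (faults so far: 2)
  step 2: ref 6 -> FAULT, frames=[7,4,6] (faults so far: 3)
  step 3: ref 3 -> FAULT, evict 7, frames=[3,4,6] (faults so far: 4)
  step 4: ref 6 -> HIT, frames=[3,4,6] (faults so far: 4)
  step 5: ref 6 -> HIT, frames=[3,4,6] (faults so far: 4)
  step 6: ref 6 -> HIT, frames=[3,4,6] (faults so far: 4)
  step 7: ref 4 -> HIT, frames=[3,4,6] (faults so far: 4)
  step 8: ref 1 -> FAULT, evict 3, frames=[1,4,6] (faults so far: 5)
  step 9: ref 4 -> HIT, frames=[1,4,6] (faults so far: 5)
  step 10: ref 4 -> HIT, frames=[1,4,6] (faults so far: 5)
  step 11: ref 2 -> FAULT, evict 1, frames=[2,4,6] (faults so far: 6)
  Optimal total faults: 6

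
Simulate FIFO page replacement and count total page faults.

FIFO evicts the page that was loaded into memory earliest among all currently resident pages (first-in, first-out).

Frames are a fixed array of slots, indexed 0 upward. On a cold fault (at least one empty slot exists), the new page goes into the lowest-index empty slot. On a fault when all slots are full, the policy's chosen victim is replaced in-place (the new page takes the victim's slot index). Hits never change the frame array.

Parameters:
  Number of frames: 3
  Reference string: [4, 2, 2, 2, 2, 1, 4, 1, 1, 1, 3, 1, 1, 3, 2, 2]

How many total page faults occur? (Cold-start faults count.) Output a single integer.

Step 0: ref 4 → FAULT, frames=[4,-,-]
Step 1: ref 2 → FAULT, frames=[4,2,-]
Step 2: ref 2 → HIT, frames=[4,2,-]
Step 3: ref 2 → HIT, frames=[4,2,-]
Step 4: ref 2 → HIT, frames=[4,2,-]
Step 5: ref 1 → FAULT, frames=[4,2,1]
Step 6: ref 4 → HIT, frames=[4,2,1]
Step 7: ref 1 → HIT, frames=[4,2,1]
Step 8: ref 1 → HIT, frames=[4,2,1]
Step 9: ref 1 → HIT, frames=[4,2,1]
Step 10: ref 3 → FAULT (evict 4), frames=[3,2,1]
Step 11: ref 1 → HIT, frames=[3,2,1]
Step 12: ref 1 → HIT, frames=[3,2,1]
Step 13: ref 3 → HIT, frames=[3,2,1]
Step 14: ref 2 → HIT, frames=[3,2,1]
Step 15: ref 2 → HIT, frames=[3,2,1]
Total faults: 4

Answer: 4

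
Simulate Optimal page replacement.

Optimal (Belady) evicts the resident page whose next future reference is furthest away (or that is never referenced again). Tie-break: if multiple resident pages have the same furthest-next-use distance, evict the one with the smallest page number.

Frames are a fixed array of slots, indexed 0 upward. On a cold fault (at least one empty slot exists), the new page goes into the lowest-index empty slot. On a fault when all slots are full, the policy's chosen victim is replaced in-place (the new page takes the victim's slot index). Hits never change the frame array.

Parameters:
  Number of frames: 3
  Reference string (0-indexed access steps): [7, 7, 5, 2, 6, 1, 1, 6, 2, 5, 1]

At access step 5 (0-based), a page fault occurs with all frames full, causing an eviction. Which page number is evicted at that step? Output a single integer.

Step 0: ref 7 -> FAULT, frames=[7,-,-]
Step 1: ref 7 -> HIT, frames=[7,-,-]
Step 2: ref 5 -> FAULT, frames=[7,5,-]
Step 3: ref 2 -> FAULT, frames=[7,5,2]
Step 4: ref 6 -> FAULT, evict 7, frames=[6,5,2]
Step 5: ref 1 -> FAULT, evict 5, frames=[6,1,2]
At step 5: evicted page 5

Answer: 5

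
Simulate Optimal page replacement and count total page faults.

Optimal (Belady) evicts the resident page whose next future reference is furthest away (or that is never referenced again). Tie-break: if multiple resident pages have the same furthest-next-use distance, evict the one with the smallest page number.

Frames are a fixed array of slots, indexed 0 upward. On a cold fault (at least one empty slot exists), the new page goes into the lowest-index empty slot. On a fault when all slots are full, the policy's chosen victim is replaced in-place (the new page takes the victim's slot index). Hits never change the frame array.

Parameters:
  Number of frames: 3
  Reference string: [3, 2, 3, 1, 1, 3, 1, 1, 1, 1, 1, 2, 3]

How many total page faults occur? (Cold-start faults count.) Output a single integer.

Answer: 3

Derivation:
Step 0: ref 3 → FAULT, frames=[3,-,-]
Step 1: ref 2 → FAULT, frames=[3,2,-]
Step 2: ref 3 → HIT, frames=[3,2,-]
Step 3: ref 1 → FAULT, frames=[3,2,1]
Step 4: ref 1 → HIT, frames=[3,2,1]
Step 5: ref 3 → HIT, frames=[3,2,1]
Step 6: ref 1 → HIT, frames=[3,2,1]
Step 7: ref 1 → HIT, frames=[3,2,1]
Step 8: ref 1 → HIT, frames=[3,2,1]
Step 9: ref 1 → HIT, frames=[3,2,1]
Step 10: ref 1 → HIT, frames=[3,2,1]
Step 11: ref 2 → HIT, frames=[3,2,1]
Step 12: ref 3 → HIT, frames=[3,2,1]
Total faults: 3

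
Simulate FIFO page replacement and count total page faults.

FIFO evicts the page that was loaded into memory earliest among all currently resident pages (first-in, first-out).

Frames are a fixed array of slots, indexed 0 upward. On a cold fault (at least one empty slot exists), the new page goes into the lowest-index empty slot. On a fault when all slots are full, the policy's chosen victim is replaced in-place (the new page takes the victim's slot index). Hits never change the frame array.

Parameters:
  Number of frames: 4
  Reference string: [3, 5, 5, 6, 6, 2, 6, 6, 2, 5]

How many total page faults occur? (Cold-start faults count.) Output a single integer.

Step 0: ref 3 → FAULT, frames=[3,-,-,-]
Step 1: ref 5 → FAULT, frames=[3,5,-,-]
Step 2: ref 5 → HIT, frames=[3,5,-,-]
Step 3: ref 6 → FAULT, frames=[3,5,6,-]
Step 4: ref 6 → HIT, frames=[3,5,6,-]
Step 5: ref 2 → FAULT, frames=[3,5,6,2]
Step 6: ref 6 → HIT, frames=[3,5,6,2]
Step 7: ref 6 → HIT, frames=[3,5,6,2]
Step 8: ref 2 → HIT, frames=[3,5,6,2]
Step 9: ref 5 → HIT, frames=[3,5,6,2]
Total faults: 4

Answer: 4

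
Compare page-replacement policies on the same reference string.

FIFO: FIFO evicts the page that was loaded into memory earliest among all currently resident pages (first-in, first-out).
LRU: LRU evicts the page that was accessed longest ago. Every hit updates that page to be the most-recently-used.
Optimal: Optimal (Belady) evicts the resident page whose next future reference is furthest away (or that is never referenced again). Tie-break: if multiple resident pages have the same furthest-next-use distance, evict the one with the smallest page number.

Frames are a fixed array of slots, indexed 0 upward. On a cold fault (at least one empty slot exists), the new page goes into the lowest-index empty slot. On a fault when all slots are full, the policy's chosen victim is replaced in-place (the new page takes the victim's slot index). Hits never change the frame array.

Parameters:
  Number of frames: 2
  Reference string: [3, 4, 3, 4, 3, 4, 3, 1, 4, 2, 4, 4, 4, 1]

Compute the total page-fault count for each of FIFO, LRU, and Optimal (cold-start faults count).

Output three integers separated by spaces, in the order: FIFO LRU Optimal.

Answer: 6 6 5

Derivation:
--- FIFO ---
  step 0: ref 3 -> FAULT, frames=[3,-] (faults so far: 1)
  step 1: ref 4 -> FAULT, frames=[3,4] (faults so far: 2)
  step 2: ref 3 -> HIT, frames=[3,4] (faults so far: 2)
  step 3: ref 4 -> HIT, frames=[3,4] (faults so far: 2)
  step 4: ref 3 -> HIT, frames=[3,4] (faults so far: 2)
  step 5: ref 4 -> HIT, frames=[3,4] (faults so far: 2)
  step 6: ref 3 -> HIT, frames=[3,4] (faults so far: 2)
  step 7: ref 1 -> FAULT, evict 3, frames=[1,4] (faults so far: 3)
  step 8: ref 4 -> HIT, frames=[1,4] (faults so far: 3)
  step 9: ref 2 -> FAULT, evict 4, frames=[1,2] (faults so far: 4)
  step 10: ref 4 -> FAULT, evict 1, frames=[4,2] (faults so far: 5)
  step 11: ref 4 -> HIT, frames=[4,2] (faults so far: 5)
  step 12: ref 4 -> HIT, frames=[4,2] (faults so far: 5)
  step 13: ref 1 -> FAULT, evict 2, frames=[4,1] (faults so far: 6)
  FIFO total faults: 6
--- LRU ---
  step 0: ref 3 -> FAULT, frames=[3,-] (faults so far: 1)
  step 1: ref 4 -> FAULT, frames=[3,4] (faults so far: 2)
  step 2: ref 3 -> HIT, frames=[3,4] (faults so far: 2)
  step 3: ref 4 -> HIT, frames=[3,4] (faults so far: 2)
  step 4: ref 3 -> HIT, frames=[3,4] (faults so far: 2)
  step 5: ref 4 -> HIT, frames=[3,4] (faults so far: 2)
  step 6: ref 3 -> HIT, frames=[3,4] (faults so far: 2)
  step 7: ref 1 -> FAULT, evict 4, frames=[3,1] (faults so far: 3)
  step 8: ref 4 -> FAULT, evict 3, frames=[4,1] (faults so far: 4)
  step 9: ref 2 -> FAULT, evict 1, frames=[4,2] (faults so far: 5)
  step 10: ref 4 -> HIT, frames=[4,2] (faults so far: 5)
  step 11: ref 4 -> HIT, frames=[4,2] (faults so far: 5)
  step 12: ref 4 -> HIT, frames=[4,2] (faults so far: 5)
  step 13: ref 1 -> FAULT, evict 2, frames=[4,1] (faults so far: 6)
  LRU total faults: 6
--- Optimal ---
  step 0: ref 3 -> FAULT, frames=[3,-] (faults so far: 1)
  step 1: ref 4 -> FAULT, frames=[3,4] (faults so far: 2)
  step 2: ref 3 -> HIT, frames=[3,4] (faults so far: 2)
  step 3: ref 4 -> HIT, frames=[3,4] (faults so far: 2)
  step 4: ref 3 -> HIT, frames=[3,4] (faults so far: 2)
  step 5: ref 4 -> HIT, frames=[3,4] (faults so far: 2)
  step 6: ref 3 -> HIT, frames=[3,4] (faults so far: 2)
  step 7: ref 1 -> FAULT, evict 3, frames=[1,4] (faults so far: 3)
  step 8: ref 4 -> HIT, frames=[1,4] (faults so far: 3)
  step 9: ref 2 -> FAULT, evict 1, frames=[2,4] (faults so far: 4)
  step 10: ref 4 -> HIT, frames=[2,4] (faults so far: 4)
  step 11: ref 4 -> HIT, frames=[2,4] (faults so far: 4)
  step 12: ref 4 -> HIT, frames=[2,4] (faults so far: 4)
  step 13: ref 1 -> FAULT, evict 2, frames=[1,4] (faults so far: 5)
  Optimal total faults: 5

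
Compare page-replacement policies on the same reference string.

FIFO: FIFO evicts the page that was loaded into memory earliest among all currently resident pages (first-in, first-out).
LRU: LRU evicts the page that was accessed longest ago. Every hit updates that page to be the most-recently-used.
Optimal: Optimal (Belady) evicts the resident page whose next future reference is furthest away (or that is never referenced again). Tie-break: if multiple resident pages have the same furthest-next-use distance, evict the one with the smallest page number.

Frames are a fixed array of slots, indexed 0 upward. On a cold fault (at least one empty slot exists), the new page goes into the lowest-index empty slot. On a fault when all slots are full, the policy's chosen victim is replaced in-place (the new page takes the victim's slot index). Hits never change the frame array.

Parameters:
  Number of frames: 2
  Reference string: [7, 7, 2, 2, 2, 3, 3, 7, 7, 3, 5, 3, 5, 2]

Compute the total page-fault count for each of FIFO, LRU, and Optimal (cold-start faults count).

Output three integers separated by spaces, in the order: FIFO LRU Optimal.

Answer: 7 6 5

Derivation:
--- FIFO ---
  step 0: ref 7 -> FAULT, frames=[7,-] (faults so far: 1)
  step 1: ref 7 -> HIT, frames=[7,-] (faults so far: 1)
  step 2: ref 2 -> FAULT, frames=[7,2] (faults so far: 2)
  step 3: ref 2 -> HIT, frames=[7,2] (faults so far: 2)
  step 4: ref 2 -> HIT, frames=[7,2] (faults so far: 2)
  step 5: ref 3 -> FAULT, evict 7, frames=[3,2] (faults so far: 3)
  step 6: ref 3 -> HIT, frames=[3,2] (faults so far: 3)
  step 7: ref 7 -> FAULT, evict 2, frames=[3,7] (faults so far: 4)
  step 8: ref 7 -> HIT, frames=[3,7] (faults so far: 4)
  step 9: ref 3 -> HIT, frames=[3,7] (faults so far: 4)
  step 10: ref 5 -> FAULT, evict 3, frames=[5,7] (faults so far: 5)
  step 11: ref 3 -> FAULT, evict 7, frames=[5,3] (faults so far: 6)
  step 12: ref 5 -> HIT, frames=[5,3] (faults so far: 6)
  step 13: ref 2 -> FAULT, evict 5, frames=[2,3] (faults so far: 7)
  FIFO total faults: 7
--- LRU ---
  step 0: ref 7 -> FAULT, frames=[7,-] (faults so far: 1)
  step 1: ref 7 -> HIT, frames=[7,-] (faults so far: 1)
  step 2: ref 2 -> FAULT, frames=[7,2] (faults so far: 2)
  step 3: ref 2 -> HIT, frames=[7,2] (faults so far: 2)
  step 4: ref 2 -> HIT, frames=[7,2] (faults so far: 2)
  step 5: ref 3 -> FAULT, evict 7, frames=[3,2] (faults so far: 3)
  step 6: ref 3 -> HIT, frames=[3,2] (faults so far: 3)
  step 7: ref 7 -> FAULT, evict 2, frames=[3,7] (faults so far: 4)
  step 8: ref 7 -> HIT, frames=[3,7] (faults so far: 4)
  step 9: ref 3 -> HIT, frames=[3,7] (faults so far: 4)
  step 10: ref 5 -> FAULT, evict 7, frames=[3,5] (faults so far: 5)
  step 11: ref 3 -> HIT, frames=[3,5] (faults so far: 5)
  step 12: ref 5 -> HIT, frames=[3,5] (faults so far: 5)
  step 13: ref 2 -> FAULT, evict 3, frames=[2,5] (faults so far: 6)
  LRU total faults: 6
--- Optimal ---
  step 0: ref 7 -> FAULT, frames=[7,-] (faults so far: 1)
  step 1: ref 7 -> HIT, frames=[7,-] (faults so far: 1)
  step 2: ref 2 -> FAULT, frames=[7,2] (faults so far: 2)
  step 3: ref 2 -> HIT, frames=[7,2] (faults so far: 2)
  step 4: ref 2 -> HIT, frames=[7,2] (faults so far: 2)
  step 5: ref 3 -> FAULT, evict 2, frames=[7,3] (faults so far: 3)
  step 6: ref 3 -> HIT, frames=[7,3] (faults so far: 3)
  step 7: ref 7 -> HIT, frames=[7,3] (faults so far: 3)
  step 8: ref 7 -> HIT, frames=[7,3] (faults so far: 3)
  step 9: ref 3 -> HIT, frames=[7,3] (faults so far: 3)
  step 10: ref 5 -> FAULT, evict 7, frames=[5,3] (faults so far: 4)
  step 11: ref 3 -> HIT, frames=[5,3] (faults so far: 4)
  step 12: ref 5 -> HIT, frames=[5,3] (faults so far: 4)
  step 13: ref 2 -> FAULT, evict 3, frames=[5,2] (faults so far: 5)
  Optimal total faults: 5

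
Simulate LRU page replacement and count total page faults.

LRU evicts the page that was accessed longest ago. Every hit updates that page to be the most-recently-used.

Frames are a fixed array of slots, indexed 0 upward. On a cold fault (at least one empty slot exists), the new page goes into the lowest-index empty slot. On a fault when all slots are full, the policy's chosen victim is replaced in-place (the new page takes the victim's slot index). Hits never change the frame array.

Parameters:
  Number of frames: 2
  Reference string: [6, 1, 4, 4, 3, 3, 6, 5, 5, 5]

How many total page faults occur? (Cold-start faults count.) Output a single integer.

Answer: 6

Derivation:
Step 0: ref 6 → FAULT, frames=[6,-]
Step 1: ref 1 → FAULT, frames=[6,1]
Step 2: ref 4 → FAULT (evict 6), frames=[4,1]
Step 3: ref 4 → HIT, frames=[4,1]
Step 4: ref 3 → FAULT (evict 1), frames=[4,3]
Step 5: ref 3 → HIT, frames=[4,3]
Step 6: ref 6 → FAULT (evict 4), frames=[6,3]
Step 7: ref 5 → FAULT (evict 3), frames=[6,5]
Step 8: ref 5 → HIT, frames=[6,5]
Step 9: ref 5 → HIT, frames=[6,5]
Total faults: 6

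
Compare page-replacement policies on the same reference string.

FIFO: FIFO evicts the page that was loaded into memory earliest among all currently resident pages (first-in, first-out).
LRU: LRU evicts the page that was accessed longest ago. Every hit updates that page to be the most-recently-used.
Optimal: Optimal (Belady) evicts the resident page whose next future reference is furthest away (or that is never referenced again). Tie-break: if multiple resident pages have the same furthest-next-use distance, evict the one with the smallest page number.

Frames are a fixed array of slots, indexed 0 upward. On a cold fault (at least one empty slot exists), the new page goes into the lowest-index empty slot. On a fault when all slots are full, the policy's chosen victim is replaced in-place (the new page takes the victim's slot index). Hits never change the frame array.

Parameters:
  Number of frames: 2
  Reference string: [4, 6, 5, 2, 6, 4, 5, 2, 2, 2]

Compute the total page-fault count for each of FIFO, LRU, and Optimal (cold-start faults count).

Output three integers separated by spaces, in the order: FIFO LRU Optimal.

--- FIFO ---
  step 0: ref 4 -> FAULT, frames=[4,-] (faults so far: 1)
  step 1: ref 6 -> FAULT, frames=[4,6] (faults so far: 2)
  step 2: ref 5 -> FAULT, evict 4, frames=[5,6] (faults so far: 3)
  step 3: ref 2 -> FAULT, evict 6, frames=[5,2] (faults so far: 4)
  step 4: ref 6 -> FAULT, evict 5, frames=[6,2] (faults so far: 5)
  step 5: ref 4 -> FAULT, evict 2, frames=[6,4] (faults so far: 6)
  step 6: ref 5 -> FAULT, evict 6, frames=[5,4] (faults so far: 7)
  step 7: ref 2 -> FAULT, evict 4, frames=[5,2] (faults so far: 8)
  step 8: ref 2 -> HIT, frames=[5,2] (faults so far: 8)
  step 9: ref 2 -> HIT, frames=[5,2] (faults so far: 8)
  FIFO total faults: 8
--- LRU ---
  step 0: ref 4 -> FAULT, frames=[4,-] (faults so far: 1)
  step 1: ref 6 -> FAULT, frames=[4,6] (faults so far: 2)
  step 2: ref 5 -> FAULT, evict 4, frames=[5,6] (faults so far: 3)
  step 3: ref 2 -> FAULT, evict 6, frames=[5,2] (faults so far: 4)
  step 4: ref 6 -> FAULT, evict 5, frames=[6,2] (faults so far: 5)
  step 5: ref 4 -> FAULT, evict 2, frames=[6,4] (faults so far: 6)
  step 6: ref 5 -> FAULT, evict 6, frames=[5,4] (faults so far: 7)
  step 7: ref 2 -> FAULT, evict 4, frames=[5,2] (faults so far: 8)
  step 8: ref 2 -> HIT, frames=[5,2] (faults so far: 8)
  step 9: ref 2 -> HIT, frames=[5,2] (faults so far: 8)
  LRU total faults: 8
--- Optimal ---
  step 0: ref 4 -> FAULT, frames=[4,-] (faults so far: 1)
  step 1: ref 6 -> FAULT, frames=[4,6] (faults so far: 2)
  step 2: ref 5 -> FAULT, evict 4, frames=[5,6] (faults so far: 3)
  step 3: ref 2 -> FAULT, evict 5, frames=[2,6] (faults so far: 4)
  step 4: ref 6 -> HIT, frames=[2,6] (faults so far: 4)
  step 5: ref 4 -> FAULT, evict 6, frames=[2,4] (faults so far: 5)
  step 6: ref 5 -> FAULT, evict 4, frames=[2,5] (faults so far: 6)
  step 7: ref 2 -> HIT, frames=[2,5] (faults so far: 6)
  step 8: ref 2 -> HIT, frames=[2,5] (faults so far: 6)
  step 9: ref 2 -> HIT, frames=[2,5] (faults so far: 6)
  Optimal total faults: 6

Answer: 8 8 6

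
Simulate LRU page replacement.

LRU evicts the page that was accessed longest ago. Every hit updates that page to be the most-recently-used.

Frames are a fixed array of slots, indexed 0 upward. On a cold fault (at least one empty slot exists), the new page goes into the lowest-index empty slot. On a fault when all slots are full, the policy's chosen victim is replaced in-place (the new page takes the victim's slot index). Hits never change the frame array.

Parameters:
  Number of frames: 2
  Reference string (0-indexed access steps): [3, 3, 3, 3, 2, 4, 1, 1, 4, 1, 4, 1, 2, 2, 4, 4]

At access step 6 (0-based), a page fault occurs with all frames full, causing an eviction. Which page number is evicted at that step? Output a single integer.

Step 0: ref 3 -> FAULT, frames=[3,-]
Step 1: ref 3 -> HIT, frames=[3,-]
Step 2: ref 3 -> HIT, frames=[3,-]
Step 3: ref 3 -> HIT, frames=[3,-]
Step 4: ref 2 -> FAULT, frames=[3,2]
Step 5: ref 4 -> FAULT, evict 3, frames=[4,2]
Step 6: ref 1 -> FAULT, evict 2, frames=[4,1]
At step 6: evicted page 2

Answer: 2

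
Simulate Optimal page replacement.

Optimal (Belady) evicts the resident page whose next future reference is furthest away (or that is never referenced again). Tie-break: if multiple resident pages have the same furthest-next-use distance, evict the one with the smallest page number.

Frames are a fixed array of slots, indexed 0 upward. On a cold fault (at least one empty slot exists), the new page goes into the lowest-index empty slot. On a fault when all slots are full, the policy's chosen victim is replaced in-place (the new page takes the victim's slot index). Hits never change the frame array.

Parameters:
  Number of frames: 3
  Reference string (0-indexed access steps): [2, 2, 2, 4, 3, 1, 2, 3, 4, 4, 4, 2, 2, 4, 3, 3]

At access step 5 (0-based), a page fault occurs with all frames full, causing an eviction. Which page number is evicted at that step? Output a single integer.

Answer: 4

Derivation:
Step 0: ref 2 -> FAULT, frames=[2,-,-]
Step 1: ref 2 -> HIT, frames=[2,-,-]
Step 2: ref 2 -> HIT, frames=[2,-,-]
Step 3: ref 4 -> FAULT, frames=[2,4,-]
Step 4: ref 3 -> FAULT, frames=[2,4,3]
Step 5: ref 1 -> FAULT, evict 4, frames=[2,1,3]
At step 5: evicted page 4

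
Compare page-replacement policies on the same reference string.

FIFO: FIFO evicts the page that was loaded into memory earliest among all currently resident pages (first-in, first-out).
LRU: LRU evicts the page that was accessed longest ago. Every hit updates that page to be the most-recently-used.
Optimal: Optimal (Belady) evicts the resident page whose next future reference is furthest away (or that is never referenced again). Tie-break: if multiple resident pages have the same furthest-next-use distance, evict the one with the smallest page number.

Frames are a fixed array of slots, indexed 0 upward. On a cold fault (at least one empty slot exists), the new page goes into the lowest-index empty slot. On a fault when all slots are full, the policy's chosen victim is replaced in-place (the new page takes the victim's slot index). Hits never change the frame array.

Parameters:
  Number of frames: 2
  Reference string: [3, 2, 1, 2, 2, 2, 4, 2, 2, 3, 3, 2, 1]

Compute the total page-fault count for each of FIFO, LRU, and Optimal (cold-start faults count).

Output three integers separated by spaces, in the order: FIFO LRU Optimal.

Answer: 7 6 6

Derivation:
--- FIFO ---
  step 0: ref 3 -> FAULT, frames=[3,-] (faults so far: 1)
  step 1: ref 2 -> FAULT, frames=[3,2] (faults so far: 2)
  step 2: ref 1 -> FAULT, evict 3, frames=[1,2] (faults so far: 3)
  step 3: ref 2 -> HIT, frames=[1,2] (faults so far: 3)
  step 4: ref 2 -> HIT, frames=[1,2] (faults so far: 3)
  step 5: ref 2 -> HIT, frames=[1,2] (faults so far: 3)
  step 6: ref 4 -> FAULT, evict 2, frames=[1,4] (faults so far: 4)
  step 7: ref 2 -> FAULT, evict 1, frames=[2,4] (faults so far: 5)
  step 8: ref 2 -> HIT, frames=[2,4] (faults so far: 5)
  step 9: ref 3 -> FAULT, evict 4, frames=[2,3] (faults so far: 6)
  step 10: ref 3 -> HIT, frames=[2,3] (faults so far: 6)
  step 11: ref 2 -> HIT, frames=[2,3] (faults so far: 6)
  step 12: ref 1 -> FAULT, evict 2, frames=[1,3] (faults so far: 7)
  FIFO total faults: 7
--- LRU ---
  step 0: ref 3 -> FAULT, frames=[3,-] (faults so far: 1)
  step 1: ref 2 -> FAULT, frames=[3,2] (faults so far: 2)
  step 2: ref 1 -> FAULT, evict 3, frames=[1,2] (faults so far: 3)
  step 3: ref 2 -> HIT, frames=[1,2] (faults so far: 3)
  step 4: ref 2 -> HIT, frames=[1,2] (faults so far: 3)
  step 5: ref 2 -> HIT, frames=[1,2] (faults so far: 3)
  step 6: ref 4 -> FAULT, evict 1, frames=[4,2] (faults so far: 4)
  step 7: ref 2 -> HIT, frames=[4,2] (faults so far: 4)
  step 8: ref 2 -> HIT, frames=[4,2] (faults so far: 4)
  step 9: ref 3 -> FAULT, evict 4, frames=[3,2] (faults so far: 5)
  step 10: ref 3 -> HIT, frames=[3,2] (faults so far: 5)
  step 11: ref 2 -> HIT, frames=[3,2] (faults so far: 5)
  step 12: ref 1 -> FAULT, evict 3, frames=[1,2] (faults so far: 6)
  LRU total faults: 6
--- Optimal ---
  step 0: ref 3 -> FAULT, frames=[3,-] (faults so far: 1)
  step 1: ref 2 -> FAULT, frames=[3,2] (faults so far: 2)
  step 2: ref 1 -> FAULT, evict 3, frames=[1,2] (faults so far: 3)
  step 3: ref 2 -> HIT, frames=[1,2] (faults so far: 3)
  step 4: ref 2 -> HIT, frames=[1,2] (faults so far: 3)
  step 5: ref 2 -> HIT, frames=[1,2] (faults so far: 3)
  step 6: ref 4 -> FAULT, evict 1, frames=[4,2] (faults so far: 4)
  step 7: ref 2 -> HIT, frames=[4,2] (faults so far: 4)
  step 8: ref 2 -> HIT, frames=[4,2] (faults so far: 4)
  step 9: ref 3 -> FAULT, evict 4, frames=[3,2] (faults so far: 5)
  step 10: ref 3 -> HIT, frames=[3,2] (faults so far: 5)
  step 11: ref 2 -> HIT, frames=[3,2] (faults so far: 5)
  step 12: ref 1 -> FAULT, evict 2, frames=[3,1] (faults so far: 6)
  Optimal total faults: 6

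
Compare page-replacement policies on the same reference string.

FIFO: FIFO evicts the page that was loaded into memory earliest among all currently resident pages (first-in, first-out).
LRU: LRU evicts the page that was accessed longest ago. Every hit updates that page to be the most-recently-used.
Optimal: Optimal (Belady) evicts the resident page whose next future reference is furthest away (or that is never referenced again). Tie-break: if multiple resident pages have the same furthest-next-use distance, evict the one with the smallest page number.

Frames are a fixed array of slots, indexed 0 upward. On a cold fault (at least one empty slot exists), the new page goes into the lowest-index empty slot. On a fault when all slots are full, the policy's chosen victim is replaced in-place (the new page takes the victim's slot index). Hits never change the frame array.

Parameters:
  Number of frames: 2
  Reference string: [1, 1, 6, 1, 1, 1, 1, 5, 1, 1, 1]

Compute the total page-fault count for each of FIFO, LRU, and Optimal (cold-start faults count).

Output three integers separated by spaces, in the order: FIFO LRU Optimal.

--- FIFO ---
  step 0: ref 1 -> FAULT, frames=[1,-] (faults so far: 1)
  step 1: ref 1 -> HIT, frames=[1,-] (faults so far: 1)
  step 2: ref 6 -> FAULT, frames=[1,6] (faults so far: 2)
  step 3: ref 1 -> HIT, frames=[1,6] (faults so far: 2)
  step 4: ref 1 -> HIT, frames=[1,6] (faults so far: 2)
  step 5: ref 1 -> HIT, frames=[1,6] (faults so far: 2)
  step 6: ref 1 -> HIT, frames=[1,6] (faults so far: 2)
  step 7: ref 5 -> FAULT, evict 1, frames=[5,6] (faults so far: 3)
  step 8: ref 1 -> FAULT, evict 6, frames=[5,1] (faults so far: 4)
  step 9: ref 1 -> HIT, frames=[5,1] (faults so far: 4)
  step 10: ref 1 -> HIT, frames=[5,1] (faults so far: 4)
  FIFO total faults: 4
--- LRU ---
  step 0: ref 1 -> FAULT, frames=[1,-] (faults so far: 1)
  step 1: ref 1 -> HIT, frames=[1,-] (faults so far: 1)
  step 2: ref 6 -> FAULT, frames=[1,6] (faults so far: 2)
  step 3: ref 1 -> HIT, frames=[1,6] (faults so far: 2)
  step 4: ref 1 -> HIT, frames=[1,6] (faults so far: 2)
  step 5: ref 1 -> HIT, frames=[1,6] (faults so far: 2)
  step 6: ref 1 -> HIT, frames=[1,6] (faults so far: 2)
  step 7: ref 5 -> FAULT, evict 6, frames=[1,5] (faults so far: 3)
  step 8: ref 1 -> HIT, frames=[1,5] (faults so far: 3)
  step 9: ref 1 -> HIT, frames=[1,5] (faults so far: 3)
  step 10: ref 1 -> HIT, frames=[1,5] (faults so far: 3)
  LRU total faults: 3
--- Optimal ---
  step 0: ref 1 -> FAULT, frames=[1,-] (faults so far: 1)
  step 1: ref 1 -> HIT, frames=[1,-] (faults so far: 1)
  step 2: ref 6 -> FAULT, frames=[1,6] (faults so far: 2)
  step 3: ref 1 -> HIT, frames=[1,6] (faults so far: 2)
  step 4: ref 1 -> HIT, frames=[1,6] (faults so far: 2)
  step 5: ref 1 -> HIT, frames=[1,6] (faults so far: 2)
  step 6: ref 1 -> HIT, frames=[1,6] (faults so far: 2)
  step 7: ref 5 -> FAULT, evict 6, frames=[1,5] (faults so far: 3)
  step 8: ref 1 -> HIT, frames=[1,5] (faults so far: 3)
  step 9: ref 1 -> HIT, frames=[1,5] (faults so far: 3)
  step 10: ref 1 -> HIT, frames=[1,5] (faults so far: 3)
  Optimal total faults: 3

Answer: 4 3 3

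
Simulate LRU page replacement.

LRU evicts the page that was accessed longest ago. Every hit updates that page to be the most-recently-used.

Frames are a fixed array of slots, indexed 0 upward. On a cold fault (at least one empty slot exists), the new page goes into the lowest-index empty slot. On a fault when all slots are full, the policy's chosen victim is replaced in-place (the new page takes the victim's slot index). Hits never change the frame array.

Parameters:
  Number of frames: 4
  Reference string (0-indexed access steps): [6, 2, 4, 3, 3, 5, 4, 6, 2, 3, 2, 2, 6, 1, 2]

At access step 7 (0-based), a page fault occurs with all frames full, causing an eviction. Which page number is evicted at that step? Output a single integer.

Step 0: ref 6 -> FAULT, frames=[6,-,-,-]
Step 1: ref 2 -> FAULT, frames=[6,2,-,-]
Step 2: ref 4 -> FAULT, frames=[6,2,4,-]
Step 3: ref 3 -> FAULT, frames=[6,2,4,3]
Step 4: ref 3 -> HIT, frames=[6,2,4,3]
Step 5: ref 5 -> FAULT, evict 6, frames=[5,2,4,3]
Step 6: ref 4 -> HIT, frames=[5,2,4,3]
Step 7: ref 6 -> FAULT, evict 2, frames=[5,6,4,3]
At step 7: evicted page 2

Answer: 2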